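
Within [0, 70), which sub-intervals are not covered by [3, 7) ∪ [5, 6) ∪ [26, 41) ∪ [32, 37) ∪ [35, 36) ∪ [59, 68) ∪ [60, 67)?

Covered (merged): [3, 7), [26, 41), [59, 68).
Complement within [0, 70): [0, 3), [7, 26), [41, 59), [68, 70).

[0, 3) ∪ [7, 26) ∪ [41, 59) ∪ [68, 70)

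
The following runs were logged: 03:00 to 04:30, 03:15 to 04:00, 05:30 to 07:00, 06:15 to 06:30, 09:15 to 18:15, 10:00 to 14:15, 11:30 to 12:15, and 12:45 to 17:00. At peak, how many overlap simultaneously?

3

At 11:30, 3 of the intervals are simultaneously active.
No point has more.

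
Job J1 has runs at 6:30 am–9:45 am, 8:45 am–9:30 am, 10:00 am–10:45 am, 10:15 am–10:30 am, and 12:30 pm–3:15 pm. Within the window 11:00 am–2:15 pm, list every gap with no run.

After merging, the occupied span is 6:30 am–9:45 am, 10:00 am–10:45 am, 12:30 pm–3:15 pm.
Gaps within 11:00 am–2:15 pm: 11:00 am–12:30 pm.

11:00 am–12:30 pm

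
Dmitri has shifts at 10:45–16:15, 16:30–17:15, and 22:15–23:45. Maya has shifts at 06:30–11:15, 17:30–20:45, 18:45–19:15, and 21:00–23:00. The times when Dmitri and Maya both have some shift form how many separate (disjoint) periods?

2

Second set merges to 06:30–11:15, 17:30–20:45, 21:00–23:00.
A ∩ B = 10:45–11:15, 22:15–23:00.
That is 2 disjoint pieces.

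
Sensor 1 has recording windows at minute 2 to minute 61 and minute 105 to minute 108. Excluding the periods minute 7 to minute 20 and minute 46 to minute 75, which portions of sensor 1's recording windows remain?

minute 2 to minute 61 \ B = minute 2 to minute 7, minute 20 to minute 46.
minute 105 to minute 108: nothing removed.

minute 2 to minute 7, minute 20 to minute 46, minute 105 to minute 108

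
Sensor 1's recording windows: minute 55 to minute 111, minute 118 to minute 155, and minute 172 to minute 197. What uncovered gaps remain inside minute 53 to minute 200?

minute 53 to minute 55, minute 111 to minute 118, minute 155 to minute 172, minute 197 to minute 200

The merged coverage is minute 55 to minute 111, minute 118 to minute 155, minute 172 to minute 197.
Complement within minute 53 to minute 200: minute 53 to minute 55, minute 111 to minute 118, minute 155 to minute 172, minute 197 to minute 200.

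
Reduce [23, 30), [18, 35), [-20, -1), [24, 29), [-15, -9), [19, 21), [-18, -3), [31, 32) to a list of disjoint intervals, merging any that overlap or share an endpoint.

Sort by start: [-20, -1), [-18, -3), [-15, -9), [18, 35), [19, 21), [23, 30), [24, 29), [31, 32).
[-18, -3) overlaps/touches [-20, -1) → extend to [-20, -1).
[-15, -9) overlaps/touches [-20, -1) → extend to [-20, -1).
[18, 35) is disjoint → start new block.
[19, 21) overlaps/touches [18, 35) → extend to [18, 35).
[23, 30) overlaps/touches [18, 35) → extend to [18, 35).
[24, 29) overlaps/touches [18, 35) → extend to [18, 35).
[31, 32) overlaps/touches [18, 35) → extend to [18, 35).

[-20, -1) ∪ [18, 35)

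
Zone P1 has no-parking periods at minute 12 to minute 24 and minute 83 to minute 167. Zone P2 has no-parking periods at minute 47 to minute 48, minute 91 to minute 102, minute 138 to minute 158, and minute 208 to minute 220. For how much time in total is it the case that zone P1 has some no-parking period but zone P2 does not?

65 minutes

A \ B = minute 12 to minute 24, minute 83 to minute 91, minute 102 to minute 138, minute 158 to minute 167.
Total: 12 minutes + 8 minutes + 36 minutes + 9 minutes = 65 minutes.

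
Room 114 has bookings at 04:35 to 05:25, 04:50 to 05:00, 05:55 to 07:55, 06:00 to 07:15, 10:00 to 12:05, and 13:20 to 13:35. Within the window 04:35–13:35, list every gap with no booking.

The merged coverage is 04:35-05:25, 05:55-07:55, 10:00-12:05, 13:20-13:35.
Uncovered inside 04:35-13:35: 05:25-05:55, 07:55-10:00, 12:05-13:20.

05:25-05:55, 07:55-10:00, 12:05-13:20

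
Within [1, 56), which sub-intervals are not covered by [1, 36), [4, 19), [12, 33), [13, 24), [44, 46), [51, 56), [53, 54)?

[36, 44) ∪ [46, 51)

Covered (merged): [1, 36), [44, 46), [51, 56).
Gaps within [1, 56): [36, 44), [46, 51).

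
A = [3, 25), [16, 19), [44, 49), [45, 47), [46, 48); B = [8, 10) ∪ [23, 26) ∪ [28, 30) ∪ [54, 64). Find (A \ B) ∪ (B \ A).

[3, 8) ∪ [10, 23) ∪ [25, 26) ∪ [28, 30) ∪ [44, 49) ∪ [54, 64)

A, merged: [3, 25), [44, 49).
Only in the first: [3, 8), [10, 23), [44, 49).
Only in the second: [25, 26), [28, 30), [54, 64).
Together these are the periods covered by exactly one.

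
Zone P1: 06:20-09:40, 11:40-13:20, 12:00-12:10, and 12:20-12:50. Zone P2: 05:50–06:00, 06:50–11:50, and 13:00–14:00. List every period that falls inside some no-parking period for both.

06:50–09:40, 11:40–11:50, 13:00–13:20

A, merged: 06:20–09:40, 11:40–13:20.
06:20–09:40 ∩ B → 06:50–09:40.
11:40–13:20 ∩ B → 11:40–11:50, 13:00–13:20.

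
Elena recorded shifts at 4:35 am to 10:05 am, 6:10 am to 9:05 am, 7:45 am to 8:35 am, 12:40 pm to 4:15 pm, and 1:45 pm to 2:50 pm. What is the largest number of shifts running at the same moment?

3

Sweep endpoints in order; track running count of active intervals.
Peak of 3 reached at 7:45 am.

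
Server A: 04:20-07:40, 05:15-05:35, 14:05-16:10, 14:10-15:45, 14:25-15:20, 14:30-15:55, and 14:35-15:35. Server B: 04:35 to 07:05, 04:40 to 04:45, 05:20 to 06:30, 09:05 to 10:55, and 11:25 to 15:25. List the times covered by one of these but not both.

04:20–04:35, 07:05–07:40, 09:05–10:55, 11:25–14:05, 15:25–16:10

Merge the first list: 04:20–07:40, 14:05–16:10.
Merge the second list: 04:35–07:05, 09:05–10:55, 11:25–15:25.
A \ B = 04:20–04:35, 07:05–07:40, 15:25–16:10.
B \ A = 09:05–10:55, 11:25–14:05.
Union of the two gives the symmetric difference.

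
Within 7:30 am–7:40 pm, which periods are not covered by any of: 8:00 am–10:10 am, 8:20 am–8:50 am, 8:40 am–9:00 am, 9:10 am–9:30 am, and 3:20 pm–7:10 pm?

After merging, the occupied span is 8:00 am–10:10 am, 3:20 pm–7:10 pm.
Gaps within 7:30 am–7:40 pm: 7:30 am–8:00 am, 10:10 am–3:20 pm, 7:10 pm–7:40 pm.

7:30 am–8:00 am, 10:10 am–3:20 pm, 7:10 pm–7:40 pm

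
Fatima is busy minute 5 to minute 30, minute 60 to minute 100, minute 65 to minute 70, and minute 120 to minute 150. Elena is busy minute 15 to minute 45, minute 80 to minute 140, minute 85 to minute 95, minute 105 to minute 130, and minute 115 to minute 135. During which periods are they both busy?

Merge the first list: minute 5 to minute 30, minute 60 to minute 100, minute 120 to minute 150.
Merge the second list: minute 15 to minute 45, minute 80 to minute 140.
minute 5 to minute 30 meets the second set on minute 15 to minute 30.
minute 60 to minute 100 meets the second set on minute 80 to minute 100.
minute 120 to minute 150 meets the second set on minute 120 to minute 140.

minute 15 to minute 30, minute 80 to minute 100, minute 120 to minute 140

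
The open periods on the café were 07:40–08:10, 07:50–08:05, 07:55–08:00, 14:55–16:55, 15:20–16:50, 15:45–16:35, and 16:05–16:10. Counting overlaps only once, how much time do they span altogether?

2 h 30 min

Merged: 07:40-08:10, 14:55-16:55.
Lengths: 30 min + 2 h = 2 h 30 min.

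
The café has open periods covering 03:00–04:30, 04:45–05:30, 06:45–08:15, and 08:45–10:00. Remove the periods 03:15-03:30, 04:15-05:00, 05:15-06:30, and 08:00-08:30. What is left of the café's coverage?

03:00–03:15, 03:30–04:15, 05:00–05:15, 06:45–08:00, 08:45–10:00

03:00–04:30 minus B → 03:00–03:15, 03:30–04:15.
04:45–05:30 minus B → 05:00–05:15.
06:45–08:15 minus B → 06:45–08:00.
08:45–10:00: no B overlap → unchanged.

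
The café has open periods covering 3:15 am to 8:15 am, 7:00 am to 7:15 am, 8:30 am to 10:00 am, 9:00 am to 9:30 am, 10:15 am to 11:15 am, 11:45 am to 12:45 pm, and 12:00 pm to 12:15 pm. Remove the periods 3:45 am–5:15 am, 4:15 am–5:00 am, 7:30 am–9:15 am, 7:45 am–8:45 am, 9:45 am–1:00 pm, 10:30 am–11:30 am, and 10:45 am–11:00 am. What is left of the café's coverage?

A, merged: 3:15 am-8:15 am, 8:30 am-10:00 am, 10:15 am-11:15 am, 11:45 am-12:45 pm.
B, merged: 3:45 am-5:15 am, 7:30 am-9:15 am, 9:45 am-1:00 pm.
3:15 am-8:15 am \ B = 3:15 am-3:45 am, 5:15 am-7:30 am.
8:30 am-10:00 am \ B = 9:15 am-9:45 am.
10:15 am-11:15 am: entirely removed.
11:45 am-12:45 pm: entirely removed.

3:15 am-3:45 am, 5:15 am-7:30 am, 9:15 am-9:45 am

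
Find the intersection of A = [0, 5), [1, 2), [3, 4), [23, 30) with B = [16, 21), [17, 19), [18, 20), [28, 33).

First set merges to [0, 5), [23, 30).
Second set merges to [16, 21), [28, 33).
[0, 5) meets no B interval.
[23, 30) ∩ B → [28, 30).

[28, 30)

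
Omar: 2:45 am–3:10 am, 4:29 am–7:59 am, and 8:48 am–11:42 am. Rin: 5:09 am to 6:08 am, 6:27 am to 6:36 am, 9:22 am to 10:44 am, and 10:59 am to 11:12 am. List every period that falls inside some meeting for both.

2:45 am–3:10 am falls entirely outside B.
4:29 am–7:59 am overlaps B on 5:09 am–6:08 am, 6:27 am–6:36 am.
8:48 am–11:42 am overlaps B on 9:22 am–10:44 am, 10:59 am–11:12 am.

5:09 am–6:08 am, 6:27 am–6:36 am, 9:22 am–10:44 am, 10:59 am–11:12 am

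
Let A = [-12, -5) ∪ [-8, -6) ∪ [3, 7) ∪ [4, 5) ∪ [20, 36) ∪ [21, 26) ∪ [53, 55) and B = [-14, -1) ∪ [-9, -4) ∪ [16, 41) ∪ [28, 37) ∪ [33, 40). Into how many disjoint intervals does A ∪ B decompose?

4

A, merged: [-12, -5), [3, 7), [20, 36), [53, 55).
B, merged: [-14, -1), [16, 41).
A ∪ B = [-14, -1), [3, 7), [16, 41), [53, 55).
That is 4 disjoint pieces.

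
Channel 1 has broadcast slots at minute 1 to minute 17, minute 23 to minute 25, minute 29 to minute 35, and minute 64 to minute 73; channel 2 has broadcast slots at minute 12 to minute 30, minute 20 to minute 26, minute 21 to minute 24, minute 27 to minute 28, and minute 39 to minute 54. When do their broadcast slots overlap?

Merge the second list: minute 12 to minute 30, minute 39 to minute 54.
minute 1 to minute 17 meets the second set on minute 12 to minute 17.
minute 23 to minute 25 meets the second set on minute 23 to minute 25.
minute 29 to minute 35 meets the second set on minute 29 to minute 30.
minute 64 to minute 73: no overlap with the second set.

minute 12 to minute 17, minute 23 to minute 25, minute 29 to minute 30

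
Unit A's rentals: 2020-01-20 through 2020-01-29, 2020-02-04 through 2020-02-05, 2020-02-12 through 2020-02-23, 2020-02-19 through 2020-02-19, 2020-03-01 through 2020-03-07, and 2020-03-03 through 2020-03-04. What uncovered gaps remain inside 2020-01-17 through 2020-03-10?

2020-01-17 through 2020-01-19, 2020-01-30 through 2020-02-03, 2020-02-06 through 2020-02-11, 2020-02-24 through 2020-02-29, 2020-03-08 through 2020-03-10

Covered (merged): 2020-01-20 through 2020-01-29, 2020-02-04 through 2020-02-05, 2020-02-12 through 2020-02-23, 2020-03-01 through 2020-03-07.
Complement within 2020-01-17 through 2020-03-10: 2020-01-17 through 2020-01-19, 2020-01-30 through 2020-02-03, 2020-02-06 through 2020-02-11, 2020-02-24 through 2020-02-29, 2020-03-08 through 2020-03-10.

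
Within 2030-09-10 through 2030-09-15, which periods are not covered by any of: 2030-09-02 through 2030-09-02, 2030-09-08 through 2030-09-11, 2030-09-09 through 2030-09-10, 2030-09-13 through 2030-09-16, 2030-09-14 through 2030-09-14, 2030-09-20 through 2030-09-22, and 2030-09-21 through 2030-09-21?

After merging, the occupied span is 2030-09-02 through 2030-09-02, 2030-09-08 through 2030-09-11, 2030-09-13 through 2030-09-16, 2030-09-20 through 2030-09-22.
Gaps within 2030-09-10 through 2030-09-15: 2030-09-12 through 2030-09-12.

2030-09-12 through 2030-09-12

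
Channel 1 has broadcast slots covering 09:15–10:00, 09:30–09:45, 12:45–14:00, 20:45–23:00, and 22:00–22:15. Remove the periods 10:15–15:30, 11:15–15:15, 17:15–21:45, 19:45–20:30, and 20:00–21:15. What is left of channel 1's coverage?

09:15-10:00, 21:45-23:00

A, merged: 09:15-10:00, 12:45-14:00, 20:45-23:00.
B, merged: 10:15-15:30, 17:15-21:45.
09:15-10:00 is untouched.
12:45-14:00 lies entirely inside B → drops out.
20:45-23:00 with B removed leaves 21:45-23:00.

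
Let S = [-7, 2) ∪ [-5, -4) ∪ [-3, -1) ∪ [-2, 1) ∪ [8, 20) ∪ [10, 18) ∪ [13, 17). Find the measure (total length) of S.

21

Merged: [-7, 2), [8, 20).
Lengths: 9 + 12 = 21.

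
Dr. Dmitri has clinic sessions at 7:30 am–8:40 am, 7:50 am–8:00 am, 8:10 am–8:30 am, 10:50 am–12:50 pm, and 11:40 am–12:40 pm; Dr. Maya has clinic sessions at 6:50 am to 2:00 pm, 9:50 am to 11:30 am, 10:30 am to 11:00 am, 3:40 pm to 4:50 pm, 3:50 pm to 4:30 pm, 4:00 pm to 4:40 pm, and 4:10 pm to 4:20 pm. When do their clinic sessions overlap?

7:30 am–8:40 am, 10:50 am–12:50 pm

A, merged: 7:30 am–8:40 am, 10:50 am–12:50 pm.
B, merged: 6:50 am–2:00 pm, 3:40 pm–4:50 pm.
7:30 am–8:40 am ∩ B → 7:30 am–8:40 am.
10:50 am–12:50 pm ∩ B → 10:50 am–12:50 pm.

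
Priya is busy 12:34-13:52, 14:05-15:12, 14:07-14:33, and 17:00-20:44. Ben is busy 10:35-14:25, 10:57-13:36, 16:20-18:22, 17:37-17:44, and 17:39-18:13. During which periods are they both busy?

A, merged: 12:34-13:52, 14:05-15:12, 17:00-20:44.
B, merged: 10:35-14:25, 16:20-18:22.
12:34-13:52 meets the second set on 12:34-13:52.
14:05-15:12 meets the second set on 14:05-14:25.
17:00-20:44 meets the second set on 17:00-18:22.

12:34-13:52, 14:05-14:25, 17:00-18:22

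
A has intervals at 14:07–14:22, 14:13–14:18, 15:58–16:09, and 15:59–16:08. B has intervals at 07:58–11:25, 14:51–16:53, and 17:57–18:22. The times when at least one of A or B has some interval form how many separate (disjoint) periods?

Merge the first list: 14:07-14:22, 15:58-16:09.
A ∪ B = 07:58-11:25, 14:07-14:22, 14:51-16:53, 17:57-18:22.
That is 4 disjoint pieces.

4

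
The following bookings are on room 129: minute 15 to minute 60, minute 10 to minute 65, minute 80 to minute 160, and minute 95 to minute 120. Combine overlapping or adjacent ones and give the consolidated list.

Sort by start: minute 10 to minute 65, minute 15 to minute 60, minute 80 to minute 160, minute 95 to minute 120.
minute 15 to minute 60 overlaps/touches minute 10 to minute 65 → extend to minute 10 to minute 65.
minute 80 to minute 160 is disjoint → start new block.
minute 95 to minute 120 overlaps/touches minute 80 to minute 160 → extend to minute 80 to minute 160.

minute 10 to minute 65, minute 80 to minute 160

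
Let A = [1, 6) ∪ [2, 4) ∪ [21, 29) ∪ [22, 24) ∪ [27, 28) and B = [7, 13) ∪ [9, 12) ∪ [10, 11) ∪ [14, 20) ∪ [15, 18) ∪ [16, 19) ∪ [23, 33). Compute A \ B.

[1, 6) ∪ [21, 23)

A, merged: [1, 6), [21, 29).
B, merged: [7, 13), [14, 20), [23, 33).
[1, 6) is untouched.
[21, 29) with B removed leaves [21, 23).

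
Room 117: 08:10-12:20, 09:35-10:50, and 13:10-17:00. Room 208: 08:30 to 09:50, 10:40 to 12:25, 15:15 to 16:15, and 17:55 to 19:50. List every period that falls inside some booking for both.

A, merged: 08:10-12:20, 13:10-17:00.
08:10-12:20 overlaps B on 08:30-09:50, 10:40-12:20.
13:10-17:00 overlaps B on 15:15-16:15.

08:30-09:50, 10:40-12:20, 15:15-16:15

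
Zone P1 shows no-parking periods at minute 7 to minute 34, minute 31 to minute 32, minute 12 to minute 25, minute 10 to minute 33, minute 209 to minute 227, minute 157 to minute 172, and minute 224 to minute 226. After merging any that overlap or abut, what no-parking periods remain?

Sort by start: minute 7 to minute 34, minute 10 to minute 33, minute 12 to minute 25, minute 31 to minute 32, minute 157 to minute 172, minute 209 to minute 227, minute 224 to minute 226.
minute 10 to minute 33 overlaps/touches minute 7 to minute 34 → extend to minute 7 to minute 34.
minute 12 to minute 25 overlaps/touches minute 7 to minute 34 → extend to minute 7 to minute 34.
minute 31 to minute 32 overlaps/touches minute 7 to minute 34 → extend to minute 7 to minute 34.
minute 157 to minute 172 is disjoint → start new block.
minute 209 to minute 227 is disjoint → start new block.
minute 224 to minute 226 overlaps/touches minute 209 to minute 227 → extend to minute 209 to minute 227.

minute 7 to minute 34, minute 157 to minute 172, minute 209 to minute 227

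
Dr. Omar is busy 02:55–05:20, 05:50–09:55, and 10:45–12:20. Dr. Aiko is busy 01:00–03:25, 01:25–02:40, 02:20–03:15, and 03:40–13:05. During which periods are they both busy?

B, merged: 01:00–03:25, 03:40–13:05.
02:55–05:20 meets the second set on 02:55–03:25, 03:40–05:20.
05:50–09:55 meets the second set on 05:50–09:55.
10:45–12:20 meets the second set on 10:45–12:20.

02:55–03:25, 03:40–05:20, 05:50–09:55, 10:45–12:20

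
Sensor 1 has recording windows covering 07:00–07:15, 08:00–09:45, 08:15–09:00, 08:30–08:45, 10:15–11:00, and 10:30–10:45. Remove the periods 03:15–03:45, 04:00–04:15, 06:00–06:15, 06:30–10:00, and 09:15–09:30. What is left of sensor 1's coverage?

10:15–11:00

A, merged: 07:00–07:15, 08:00–09:45, 10:15–11:00.
B, merged: 03:15–03:45, 04:00–04:15, 06:00–06:15, 06:30–10:00.
07:00–07:15: fully covered by B → removed.
08:00–09:45: fully covered by B → removed.
10:15–11:00: no B overlap → unchanged.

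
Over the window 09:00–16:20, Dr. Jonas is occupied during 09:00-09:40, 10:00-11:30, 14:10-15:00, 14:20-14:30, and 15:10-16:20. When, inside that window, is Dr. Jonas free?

09:40–10:00, 11:30–14:10, 15:00–15:10

Covered (merged): 09:00–09:40, 10:00–11:30, 14:10–15:00, 15:10–16:20.
Uncovered inside 09:00–16:20: 09:40–10:00, 11:30–14:10, 15:00–15:10.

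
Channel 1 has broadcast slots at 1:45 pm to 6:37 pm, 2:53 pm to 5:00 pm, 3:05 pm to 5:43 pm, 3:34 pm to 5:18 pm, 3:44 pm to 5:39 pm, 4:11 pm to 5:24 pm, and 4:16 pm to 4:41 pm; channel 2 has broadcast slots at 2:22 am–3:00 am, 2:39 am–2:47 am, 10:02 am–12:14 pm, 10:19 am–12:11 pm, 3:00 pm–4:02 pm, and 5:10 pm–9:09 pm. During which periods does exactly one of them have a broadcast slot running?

2:22 am–3:00 am, 10:02 am–12:14 pm, 1:45 pm–3:00 pm, 4:02 pm–5:10 pm, 6:37 pm–9:09 pm

A, merged: 1:45 pm–6:37 pm.
B, merged: 2:22 am–3:00 am, 10:02 am–12:14 pm, 3:00 pm–4:02 pm, 5:10 pm–9:09 pm.
A but not B: 1:45 pm–3:00 pm, 4:02 pm–5:10 pm.
B but not A: 2:22 am–3:00 am, 10:02 am–12:14 pm, 6:37 pm–9:09 pm.
Combining gives A △ B.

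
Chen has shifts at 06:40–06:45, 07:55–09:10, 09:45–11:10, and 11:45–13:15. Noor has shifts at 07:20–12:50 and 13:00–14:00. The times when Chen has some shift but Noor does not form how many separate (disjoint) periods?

2

A \ B = 06:40–06:45, 12:50–13:00.
That is 2 disjoint pieces.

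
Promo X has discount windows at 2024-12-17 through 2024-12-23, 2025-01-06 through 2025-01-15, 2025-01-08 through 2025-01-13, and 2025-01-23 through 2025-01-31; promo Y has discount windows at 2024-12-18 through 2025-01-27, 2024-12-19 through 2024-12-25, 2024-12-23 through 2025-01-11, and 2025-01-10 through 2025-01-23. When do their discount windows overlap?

First set merges to 2024-12-17 through 2024-12-23, 2025-01-06 through 2025-01-15, 2025-01-23 through 2025-01-31.
Second set merges to 2024-12-18 through 2025-01-27.
2024-12-17 through 2024-12-23 ∩ B → 2024-12-18 through 2024-12-23.
2025-01-06 through 2025-01-15 ∩ B → 2025-01-06 through 2025-01-15.
2025-01-23 through 2025-01-31 ∩ B → 2025-01-23 through 2025-01-27.

2024-12-18 through 2024-12-23, 2025-01-06 through 2025-01-15, 2025-01-23 through 2025-01-27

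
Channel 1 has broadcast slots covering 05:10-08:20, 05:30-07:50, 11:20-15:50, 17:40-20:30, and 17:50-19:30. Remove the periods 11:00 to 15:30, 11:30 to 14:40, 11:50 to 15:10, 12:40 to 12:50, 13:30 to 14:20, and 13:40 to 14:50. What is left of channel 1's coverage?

05:10-08:20, 15:30-15:50, 17:40-20:30

A, merged: 05:10-08:20, 11:20-15:50, 17:40-20:30.
B, merged: 11:00-15:30.
05:10-08:20: nothing removed.
11:20-15:50 \ B = 15:30-15:50.
17:40-20:30: nothing removed.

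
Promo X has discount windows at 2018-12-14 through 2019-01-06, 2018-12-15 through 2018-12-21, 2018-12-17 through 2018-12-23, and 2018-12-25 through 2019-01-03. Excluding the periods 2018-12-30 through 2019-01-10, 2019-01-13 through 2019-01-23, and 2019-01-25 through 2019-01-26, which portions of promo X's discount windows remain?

A, merged: 2018-12-14 through 2019-01-06.
2018-12-14 through 2019-01-06 minus B → 2018-12-14 through 2018-12-29.

2018-12-14 through 2018-12-29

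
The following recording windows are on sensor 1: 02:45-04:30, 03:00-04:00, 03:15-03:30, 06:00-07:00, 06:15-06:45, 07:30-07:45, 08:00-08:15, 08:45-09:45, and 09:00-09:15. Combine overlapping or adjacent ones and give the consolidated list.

02:45-04:30, 06:00-07:00, 07:30-07:45, 08:00-08:15, 08:45-09:45

03:00-04:00 overlaps/touches 02:45-04:30 → extend to 02:45-04:30.
03:15-03:30 overlaps/touches 02:45-04:30 → extend to 02:45-04:30.
06:00-07:00 is disjoint → start new block.
06:15-06:45 overlaps/touches 06:00-07:00 → extend to 06:00-07:00.
07:30-07:45 is disjoint → start new block.
08:00-08:15 is disjoint → start new block.
08:45-09:45 is disjoint → start new block.
09:00-09:15 overlaps/touches 08:45-09:45 → extend to 08:45-09:45.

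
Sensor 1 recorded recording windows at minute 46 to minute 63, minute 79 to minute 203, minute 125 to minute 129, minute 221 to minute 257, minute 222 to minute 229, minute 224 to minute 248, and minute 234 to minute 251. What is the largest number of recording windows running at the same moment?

3

Sweep endpoints in order; track running count of active intervals.
Peak of 3 reached at minute 224.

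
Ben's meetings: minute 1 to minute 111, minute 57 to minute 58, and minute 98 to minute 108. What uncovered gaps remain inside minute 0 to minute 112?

After merging, the occupied span is minute 1 to minute 111.
Uncovered inside minute 0 to minute 112: minute 0 to minute 1, minute 111 to minute 112.

minute 0 to minute 1, minute 111 to minute 112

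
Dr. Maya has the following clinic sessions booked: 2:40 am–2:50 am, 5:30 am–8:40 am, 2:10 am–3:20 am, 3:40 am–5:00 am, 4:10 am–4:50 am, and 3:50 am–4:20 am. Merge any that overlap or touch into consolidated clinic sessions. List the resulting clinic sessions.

2:10 am–3:20 am, 3:40 am–5:00 am, 5:30 am–8:40 am

Sort by start: 2:10 am–3:20 am, 2:40 am–2:50 am, 3:40 am–5:00 am, 3:50 am–4:20 am, 4:10 am–4:50 am, 5:30 am–8:40 am.
2:40 am–2:50 am overlaps/touches 2:10 am–3:20 am → extend to 2:10 am–3:20 am.
3:40 am–5:00 am is disjoint → start new block.
3:50 am–4:20 am overlaps/touches 3:40 am–5:00 am → extend to 3:40 am–5:00 am.
4:10 am–4:50 am overlaps/touches 3:40 am–5:00 am → extend to 3:40 am–5:00 am.
5:30 am–8:40 am is disjoint → start new block.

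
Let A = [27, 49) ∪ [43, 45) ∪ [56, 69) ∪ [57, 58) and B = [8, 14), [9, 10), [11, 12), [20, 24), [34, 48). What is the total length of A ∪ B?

A, merged: [27, 49), [56, 69).
B, merged: [8, 14), [20, 24), [34, 48).
A ∪ B = [8, 14), [20, 24), [27, 49), [56, 69).
Total: 6 + 4 + 22 + 13 = 45.

45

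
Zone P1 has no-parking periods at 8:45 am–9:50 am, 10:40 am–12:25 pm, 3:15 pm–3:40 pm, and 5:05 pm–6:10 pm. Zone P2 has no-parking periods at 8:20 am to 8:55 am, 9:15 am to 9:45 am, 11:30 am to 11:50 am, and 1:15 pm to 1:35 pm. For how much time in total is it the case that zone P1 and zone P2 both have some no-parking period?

1 h

A ∩ B = 8:45 am–8:55 am, 9:15 am–9:45 am, 11:30 am–11:50 am.
Total: 10 min + 30 min + 20 min = 1 h.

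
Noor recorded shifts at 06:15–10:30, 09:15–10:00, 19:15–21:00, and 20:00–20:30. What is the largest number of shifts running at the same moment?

Sweep endpoints in order; track running count of active intervals.
Peak of 2 reached at 09:15.

2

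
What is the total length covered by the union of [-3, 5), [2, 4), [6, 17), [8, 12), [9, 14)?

19

Merged: [-3, 5), [6, 17).
Lengths: 8 + 11 = 19.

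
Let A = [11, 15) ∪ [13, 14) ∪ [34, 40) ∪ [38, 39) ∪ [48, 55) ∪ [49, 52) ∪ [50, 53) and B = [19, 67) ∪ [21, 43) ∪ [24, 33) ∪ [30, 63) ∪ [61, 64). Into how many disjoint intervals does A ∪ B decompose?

2

Merge the first list: [11, 15), [34, 40), [48, 55).
Merge the second list: [19, 67).
A ∪ B = [11, 15), [19, 67).
That is 2 disjoint pieces.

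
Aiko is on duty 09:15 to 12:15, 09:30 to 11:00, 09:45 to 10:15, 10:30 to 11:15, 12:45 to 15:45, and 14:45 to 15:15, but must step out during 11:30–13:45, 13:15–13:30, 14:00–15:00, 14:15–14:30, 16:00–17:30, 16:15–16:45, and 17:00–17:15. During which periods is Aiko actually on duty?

09:15-11:30, 13:45-14:00, 15:00-15:45

A, merged: 09:15-12:15, 12:45-15:45.
B, merged: 11:30-13:45, 14:00-15:00, 16:00-17:30.
09:15-12:15 minus B → 09:15-11:30.
12:45-15:45 minus B → 13:45-14:00, 15:00-15:45.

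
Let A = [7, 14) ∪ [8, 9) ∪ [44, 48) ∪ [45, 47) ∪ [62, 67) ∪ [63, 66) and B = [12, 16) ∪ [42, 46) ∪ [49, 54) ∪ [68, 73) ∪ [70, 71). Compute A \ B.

[7, 12) ∪ [46, 48) ∪ [62, 67)

First set merges to [7, 14), [44, 48), [62, 67).
Second set merges to [12, 16), [42, 46), [49, 54), [68, 73).
[7, 14) with B removed leaves [7, 12).
[44, 48) with B removed leaves [46, 48).
[62, 67) is untouched.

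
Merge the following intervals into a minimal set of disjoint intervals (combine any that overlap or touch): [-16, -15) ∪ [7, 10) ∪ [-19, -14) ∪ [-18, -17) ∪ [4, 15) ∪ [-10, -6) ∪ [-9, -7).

Sort by start: [-19, -14), [-18, -17), [-16, -15), [-10, -6), [-9, -7), [4, 15), [7, 10).
[-18, -17) overlaps/touches [-19, -14) → extend to [-19, -14).
[-16, -15) overlaps/touches [-19, -14) → extend to [-19, -14).
[-10, -6) is disjoint → start new block.
[-9, -7) overlaps/touches [-10, -6) → extend to [-10, -6).
[4, 15) is disjoint → start new block.
[7, 10) overlaps/touches [4, 15) → extend to [4, 15).

[-19, -14) ∪ [-10, -6) ∪ [4, 15)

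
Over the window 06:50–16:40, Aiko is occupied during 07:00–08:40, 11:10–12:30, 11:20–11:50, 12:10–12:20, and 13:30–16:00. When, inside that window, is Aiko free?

06:50–07:00, 08:40–11:10, 12:30–13:30, 16:00–16:40

The merged coverage is 07:00–08:40, 11:10–12:30, 13:30–16:00.
Complement within 06:50–16:40: 06:50–07:00, 08:40–11:10, 12:30–13:30, 16:00–16:40.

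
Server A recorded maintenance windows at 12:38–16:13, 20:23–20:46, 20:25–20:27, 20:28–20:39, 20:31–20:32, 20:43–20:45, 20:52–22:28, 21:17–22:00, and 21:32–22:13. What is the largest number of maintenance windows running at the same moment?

Walk the sorted start/end points keeping a running depth.
The depth first hits 3 at 20:31.

3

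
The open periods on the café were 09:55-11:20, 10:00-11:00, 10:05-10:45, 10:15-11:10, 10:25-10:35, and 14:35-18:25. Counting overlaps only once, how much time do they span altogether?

Merged: 09:55–11:20, 14:35–18:25.
Lengths: 1 h 25 min + 3 h 50 min = 5 h 15 min.

5 h 15 min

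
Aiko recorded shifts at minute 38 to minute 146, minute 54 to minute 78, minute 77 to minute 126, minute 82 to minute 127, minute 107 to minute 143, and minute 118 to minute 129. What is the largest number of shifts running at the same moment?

Walk the sorted start/end points keeping a running depth.
The depth first hits 5 at minute 118.

5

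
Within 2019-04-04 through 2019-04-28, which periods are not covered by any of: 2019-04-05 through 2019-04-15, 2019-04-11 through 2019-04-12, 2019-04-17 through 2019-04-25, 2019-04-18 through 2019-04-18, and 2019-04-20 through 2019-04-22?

The merged coverage is 2019-04-05 through 2019-04-15, 2019-04-17 through 2019-04-25.
Complement within 2019-04-04 through 2019-04-28: 2019-04-04 through 2019-04-04, 2019-04-16 through 2019-04-16, 2019-04-26 through 2019-04-28.

2019-04-04 through 2019-04-04, 2019-04-16 through 2019-04-16, 2019-04-26 through 2019-04-28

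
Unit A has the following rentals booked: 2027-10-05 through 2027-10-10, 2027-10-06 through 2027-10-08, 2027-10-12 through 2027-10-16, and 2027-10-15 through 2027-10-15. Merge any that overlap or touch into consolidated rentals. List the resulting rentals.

2027-10-06 through 2027-10-08 overlaps/touches 2027-10-05 through 2027-10-10 → extend to 2027-10-05 through 2027-10-10.
2027-10-12 through 2027-10-16 is disjoint → start new block.
2027-10-15 through 2027-10-15 overlaps/touches 2027-10-12 through 2027-10-16 → extend to 2027-10-12 through 2027-10-16.

2027-10-05 through 2027-10-10, 2027-10-12 through 2027-10-16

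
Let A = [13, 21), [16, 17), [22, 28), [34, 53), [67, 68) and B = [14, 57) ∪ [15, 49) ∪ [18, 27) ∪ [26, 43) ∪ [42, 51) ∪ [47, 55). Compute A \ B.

A, merged: [13, 21), [22, 28), [34, 53), [67, 68).
B, merged: [14, 57).
[13, 21) with B removed leaves [13, 14).
[22, 28) lies entirely inside B → drops out.
[34, 53) lies entirely inside B → drops out.
[67, 68) is untouched.

[13, 14) ∪ [67, 68)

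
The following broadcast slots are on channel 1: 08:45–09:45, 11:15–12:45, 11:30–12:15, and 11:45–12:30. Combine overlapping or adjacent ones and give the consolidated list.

11:15–12:45 is disjoint → start new block.
11:30–12:15 overlaps/touches 11:15–12:45 → extend to 11:15–12:45.
11:45–12:30 overlaps/touches 11:15–12:45 → extend to 11:15–12:45.

08:45–09:45, 11:15–12:45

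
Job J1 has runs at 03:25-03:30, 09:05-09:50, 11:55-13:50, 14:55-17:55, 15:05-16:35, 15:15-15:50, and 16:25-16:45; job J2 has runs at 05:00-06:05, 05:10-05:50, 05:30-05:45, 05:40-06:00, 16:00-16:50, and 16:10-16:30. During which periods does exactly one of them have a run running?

03:25–03:30, 05:00–06:05, 09:05–09:50, 11:55–13:50, 14:55–16:00, 16:50–17:55

First set merges to 03:25–03:30, 09:05–09:50, 11:55–13:50, 14:55–17:55.
Second set merges to 05:00–06:05, 16:00–16:50.
Only in the first: 03:25–03:30, 09:05–09:50, 11:55–13:50, 14:55–16:00, 16:50–17:55.
Only in the second: 05:00–06:05.
Together these are the periods covered by exactly one.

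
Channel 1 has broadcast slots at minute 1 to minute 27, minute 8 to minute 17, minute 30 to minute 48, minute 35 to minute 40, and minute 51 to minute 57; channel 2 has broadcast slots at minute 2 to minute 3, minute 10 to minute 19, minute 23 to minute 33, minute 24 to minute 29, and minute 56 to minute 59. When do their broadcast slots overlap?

minute 2 to minute 3, minute 10 to minute 19, minute 23 to minute 27, minute 30 to minute 33, minute 56 to minute 57

Merge the first list: minute 1 to minute 27, minute 30 to minute 48, minute 51 to minute 57.
Merge the second list: minute 2 to minute 3, minute 10 to minute 19, minute 23 to minute 33, minute 56 to minute 59.
minute 1 to minute 27 overlaps B on minute 2 to minute 3, minute 10 to minute 19, minute 23 to minute 27.
minute 30 to minute 48 overlaps B on minute 30 to minute 33.
minute 51 to minute 57 overlaps B on minute 56 to minute 57.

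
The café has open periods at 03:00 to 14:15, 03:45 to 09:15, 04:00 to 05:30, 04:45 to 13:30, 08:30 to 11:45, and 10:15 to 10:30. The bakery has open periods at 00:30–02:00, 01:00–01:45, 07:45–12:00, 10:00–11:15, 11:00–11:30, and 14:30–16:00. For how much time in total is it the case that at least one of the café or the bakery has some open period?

14 h 15 min

Merge the first list: 03:00–14:15.
Merge the second list: 00:30–02:00, 07:45–12:00, 14:30–16:00.
A ∪ B = 00:30–02:00, 03:00–14:15, 14:30–16:00.
Total: 1 h 30 min + 11 h 15 min + 1 h 30 min = 14 h 15 min.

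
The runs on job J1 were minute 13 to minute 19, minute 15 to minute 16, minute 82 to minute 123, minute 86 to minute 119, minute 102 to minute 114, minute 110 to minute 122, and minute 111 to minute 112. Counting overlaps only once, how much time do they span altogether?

Merged: minute 13 to minute 19, minute 82 to minute 123.
Lengths: 6 minutes + 41 minutes = 47 minutes.

47 minutes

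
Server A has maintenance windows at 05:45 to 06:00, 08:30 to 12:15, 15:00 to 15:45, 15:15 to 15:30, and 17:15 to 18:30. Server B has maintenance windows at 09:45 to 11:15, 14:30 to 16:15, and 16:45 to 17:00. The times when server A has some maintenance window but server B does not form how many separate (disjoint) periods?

A, merged: 05:45–06:00, 08:30–12:15, 15:00–15:45, 17:15–18:30.
A \ B = 05:45–06:00, 08:30–09:45, 11:15–12:15, 17:15–18:30.
That is 4 disjoint pieces.

4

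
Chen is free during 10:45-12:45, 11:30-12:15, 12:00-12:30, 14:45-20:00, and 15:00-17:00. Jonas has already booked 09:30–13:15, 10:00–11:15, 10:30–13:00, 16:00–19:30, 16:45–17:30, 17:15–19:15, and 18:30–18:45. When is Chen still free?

14:45–16:00, 19:30–20:00

Merge the first list: 10:45–12:45, 14:45–20:00.
Merge the second list: 09:30–13:15, 16:00–19:30.
10:45–12:45: fully covered by B → removed.
14:45–20:00 minus B → 14:45–16:00, 19:30–20:00.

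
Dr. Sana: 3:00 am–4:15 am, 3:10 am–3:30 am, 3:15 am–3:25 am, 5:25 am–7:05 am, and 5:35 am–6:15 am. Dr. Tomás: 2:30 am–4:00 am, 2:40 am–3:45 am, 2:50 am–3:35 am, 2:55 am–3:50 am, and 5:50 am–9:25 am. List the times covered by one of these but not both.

A, merged: 3:00 am-4:15 am, 5:25 am-7:05 am.
B, merged: 2:30 am-4:00 am, 5:50 am-9:25 am.
A \ B = 4:00 am-4:15 am, 5:25 am-5:50 am.
B \ A = 2:30 am-3:00 am, 7:05 am-9:25 am.
Union of the two gives the symmetric difference.

2:30 am-3:00 am, 4:00 am-4:15 am, 5:25 am-5:50 am, 7:05 am-9:25 am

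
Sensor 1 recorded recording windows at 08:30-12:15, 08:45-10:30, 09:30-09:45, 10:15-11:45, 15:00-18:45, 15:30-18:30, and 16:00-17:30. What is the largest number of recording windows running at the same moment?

3

Walk the sorted start/end points keeping a running depth.
The depth first hits 3 at 09:30.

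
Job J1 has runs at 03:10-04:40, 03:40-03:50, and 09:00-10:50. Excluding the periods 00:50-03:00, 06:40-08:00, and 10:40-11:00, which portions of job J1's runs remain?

Merge the first list: 03:10–04:40, 09:00–10:50.
03:10–04:40: no B overlap → unchanged.
09:00–10:50 minus B → 09:00–10:40.

03:10–04:40, 09:00–10:40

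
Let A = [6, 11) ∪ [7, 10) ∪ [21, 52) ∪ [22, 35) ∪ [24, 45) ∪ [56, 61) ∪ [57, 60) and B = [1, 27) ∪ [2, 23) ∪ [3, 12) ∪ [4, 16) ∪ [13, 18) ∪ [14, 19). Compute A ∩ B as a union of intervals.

[6, 11) ∪ [21, 27)

First set merges to [6, 11), [21, 52), [56, 61).
Second set merges to [1, 27).
[6, 11) meets the second set on [6, 11).
[21, 52) meets the second set on [21, 27).
[56, 61): no overlap with the second set.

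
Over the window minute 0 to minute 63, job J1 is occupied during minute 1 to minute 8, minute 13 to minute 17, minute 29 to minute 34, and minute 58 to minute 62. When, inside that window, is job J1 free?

minute 0 to minute 1, minute 8 to minute 13, minute 17 to minute 29, minute 34 to minute 58, minute 62 to minute 63

Covered (merged): minute 1 to minute 8, minute 13 to minute 17, minute 29 to minute 34, minute 58 to minute 62.
Gaps within minute 0 to minute 63: minute 0 to minute 1, minute 8 to minute 13, minute 17 to minute 29, minute 34 to minute 58, minute 62 to minute 63.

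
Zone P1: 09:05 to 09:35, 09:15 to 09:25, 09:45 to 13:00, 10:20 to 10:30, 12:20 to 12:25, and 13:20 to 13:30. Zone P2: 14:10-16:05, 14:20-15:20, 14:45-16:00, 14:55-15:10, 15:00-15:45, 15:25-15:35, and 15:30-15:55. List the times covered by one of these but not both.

09:05–09:35, 09:45–13:00, 13:20–13:30, 14:10–16:05

First set merges to 09:05–09:35, 09:45–13:00, 13:20–13:30.
Second set merges to 14:10–16:05.
A \ B = 09:05–09:35, 09:45–13:00, 13:20–13:30.
B \ A = 14:10–16:05.
Union of the two gives the symmetric difference.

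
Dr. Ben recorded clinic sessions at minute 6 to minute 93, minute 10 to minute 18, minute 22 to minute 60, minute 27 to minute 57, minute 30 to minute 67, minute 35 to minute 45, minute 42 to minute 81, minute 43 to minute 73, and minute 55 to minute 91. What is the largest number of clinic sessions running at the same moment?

7

At minute 43, 7 of the intervals are simultaneously active.
No point has more.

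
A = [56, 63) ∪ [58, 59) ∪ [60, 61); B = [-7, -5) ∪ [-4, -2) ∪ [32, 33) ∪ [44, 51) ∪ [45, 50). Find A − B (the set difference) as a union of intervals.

[56, 63)

First set merges to [56, 63).
Second set merges to [-7, -5), [-4, -2), [32, 33), [44, 51).
[56, 63) is untouched.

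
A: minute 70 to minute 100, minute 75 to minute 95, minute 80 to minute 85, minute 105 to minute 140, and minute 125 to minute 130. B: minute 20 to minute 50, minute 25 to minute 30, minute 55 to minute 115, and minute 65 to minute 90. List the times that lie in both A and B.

minute 70 to minute 100, minute 105 to minute 115

Merge the first list: minute 70 to minute 100, minute 105 to minute 140.
Merge the second list: minute 20 to minute 50, minute 55 to minute 115.
minute 70 to minute 100 overlaps B on minute 70 to minute 100.
minute 105 to minute 140 overlaps B on minute 105 to minute 115.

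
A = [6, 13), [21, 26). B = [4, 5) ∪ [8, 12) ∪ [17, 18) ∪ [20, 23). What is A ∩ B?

[8, 12) ∪ [21, 23)

[6, 13) overlaps B on [8, 12).
[21, 26) overlaps B on [21, 23).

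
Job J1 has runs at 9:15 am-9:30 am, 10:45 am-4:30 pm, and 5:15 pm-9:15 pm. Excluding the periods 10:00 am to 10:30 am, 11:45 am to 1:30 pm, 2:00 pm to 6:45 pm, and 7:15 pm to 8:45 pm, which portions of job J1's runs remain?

9:15 am–9:30 am: nothing removed.
10:45 am–4:30 pm \ B = 10:45 am–11:45 am, 1:30 pm–2:00 pm.
5:15 pm–9:15 pm \ B = 6:45 pm–7:15 pm, 8:45 pm–9:15 pm.

9:15 am–9:30 am, 10:45 am–11:45 am, 1:30 pm–2:00 pm, 6:45 pm–7:15 pm, 8:45 pm–9:15 pm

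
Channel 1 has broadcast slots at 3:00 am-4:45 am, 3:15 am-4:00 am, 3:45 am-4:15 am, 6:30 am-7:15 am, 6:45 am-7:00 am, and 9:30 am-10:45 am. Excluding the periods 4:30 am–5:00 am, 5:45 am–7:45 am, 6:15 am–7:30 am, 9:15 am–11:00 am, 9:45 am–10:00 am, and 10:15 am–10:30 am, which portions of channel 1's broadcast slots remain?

3:00 am–4:30 am

First set merges to 3:00 am–4:45 am, 6:30 am–7:15 am, 9:30 am–10:45 am.
Second set merges to 4:30 am–5:00 am, 5:45 am–7:45 am, 9:15 am–11:00 am.
3:00 am–4:45 am \ B = 3:00 am–4:30 am.
6:30 am–7:15 am: entirely removed.
9:30 am–10:45 am: entirely removed.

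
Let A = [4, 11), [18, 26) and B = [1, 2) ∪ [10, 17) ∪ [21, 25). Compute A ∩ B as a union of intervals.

[10, 11) ∪ [21, 25)

[4, 11) ∩ B → [10, 11).
[18, 26) ∩ B → [21, 25).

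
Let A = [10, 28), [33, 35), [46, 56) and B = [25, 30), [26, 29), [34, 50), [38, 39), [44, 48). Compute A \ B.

[10, 25) ∪ [33, 34) ∪ [50, 56)

Second set merges to [25, 30), [34, 50).
[10, 28) minus B → [10, 25).
[33, 35) minus B → [33, 34).
[46, 56) minus B → [50, 56).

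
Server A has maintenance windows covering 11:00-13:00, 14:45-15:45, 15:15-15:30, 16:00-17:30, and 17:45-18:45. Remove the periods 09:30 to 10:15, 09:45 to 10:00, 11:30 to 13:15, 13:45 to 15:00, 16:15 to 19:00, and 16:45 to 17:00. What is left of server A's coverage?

A, merged: 11:00–13:00, 14:45–15:45, 16:00–17:30, 17:45–18:45.
B, merged: 09:30–10:15, 11:30–13:15, 13:45–15:00, 16:15–19:00.
11:00–13:00 with B removed leaves 11:00–11:30.
14:45–15:45 with B removed leaves 15:00–15:45.
16:00–17:30 with B removed leaves 16:00–16:15.
17:45–18:45 lies entirely inside B → drops out.

11:00–11:30, 15:00–15:45, 16:00–16:15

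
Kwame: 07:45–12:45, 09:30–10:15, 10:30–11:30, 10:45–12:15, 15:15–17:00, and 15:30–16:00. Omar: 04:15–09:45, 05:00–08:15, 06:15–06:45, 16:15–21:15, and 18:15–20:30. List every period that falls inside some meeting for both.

07:45–09:45, 16:15–17:00

Merge the first list: 07:45–12:45, 15:15–17:00.
Merge the second list: 04:15–09:45, 16:15–21:15.
07:45–12:45 meets the second set on 07:45–09:45.
15:15–17:00 meets the second set on 16:15–17:00.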